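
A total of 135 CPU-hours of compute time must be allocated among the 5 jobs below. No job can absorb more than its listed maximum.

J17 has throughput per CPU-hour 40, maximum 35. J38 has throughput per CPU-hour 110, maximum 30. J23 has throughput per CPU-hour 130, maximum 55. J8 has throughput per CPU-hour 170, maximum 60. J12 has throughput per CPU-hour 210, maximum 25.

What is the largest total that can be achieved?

21950

Highest throughput per CPU-hour first: J12 210 > J8 170 > J23 130 > J38 110 > J17 40.
J12: +25 to 25 (cap) ; 110 left.
J8: +60 to 60 (cap) ; 50 left.
J23 has room for 55 but only 50 remain, so it gets 50.
Total = 130×50 + 170×60 + 210×25 = 21950.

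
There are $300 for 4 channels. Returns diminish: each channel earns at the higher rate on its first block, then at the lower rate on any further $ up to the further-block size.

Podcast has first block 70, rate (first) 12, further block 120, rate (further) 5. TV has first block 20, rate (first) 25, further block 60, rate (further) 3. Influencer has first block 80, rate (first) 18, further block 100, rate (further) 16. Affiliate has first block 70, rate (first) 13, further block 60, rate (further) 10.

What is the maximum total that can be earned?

Treat each block as its own option and order by rate: TV/T1 25 > Influencer/T1 18 > Influencer/T2 16 > Affiliate/T1 13 > Podcast/T1 12 > Affiliate/T2 10 > Podcast/T2 5 > TV/T2 3.
Fill TV T1 block (20 at 25) ; 280 left.
Influencer T1 at 18: fill all 80 ; 200 left.
Influencer/T2 (16): +100 ; 100 left.
Fill Affiliate T1 block (70 at 13) ; 30 left.
30 remain; put them into Podcast T1 at 12.
Total = 25×20 + 18×80 + 16×100 + 13×70 + 12×30 = 4810.

4810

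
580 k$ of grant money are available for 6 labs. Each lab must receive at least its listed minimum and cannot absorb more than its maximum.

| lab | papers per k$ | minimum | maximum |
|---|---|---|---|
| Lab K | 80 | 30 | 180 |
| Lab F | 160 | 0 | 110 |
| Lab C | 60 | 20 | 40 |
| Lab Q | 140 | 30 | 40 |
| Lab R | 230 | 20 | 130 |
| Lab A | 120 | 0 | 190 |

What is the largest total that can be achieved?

Meeting every minimum uses 30+0+20+30+20+0 = 100 k$, leaving 480.
Highest papers per k$ first: Lab R 230 > Lab F 160 > Lab Q 140 > Lab A 120 > Lab K 80 > Lab C 60.
Lab R takes 110 more to reach its cap of 130 → 370 left.
Give Lab F 110 more to hit its cap of 110 → 260 left.
Lab Q takes 10 more to reach its cap of 40 → 250 left.
Lab A: +190 to 190 (cap) → 60 left.
Only 60 left; Lab K takes them to reach 90.
Total = 80×90 + 160×110 + 60×20 + 140×40 + 230×130 + 120×190 = 84300.

84300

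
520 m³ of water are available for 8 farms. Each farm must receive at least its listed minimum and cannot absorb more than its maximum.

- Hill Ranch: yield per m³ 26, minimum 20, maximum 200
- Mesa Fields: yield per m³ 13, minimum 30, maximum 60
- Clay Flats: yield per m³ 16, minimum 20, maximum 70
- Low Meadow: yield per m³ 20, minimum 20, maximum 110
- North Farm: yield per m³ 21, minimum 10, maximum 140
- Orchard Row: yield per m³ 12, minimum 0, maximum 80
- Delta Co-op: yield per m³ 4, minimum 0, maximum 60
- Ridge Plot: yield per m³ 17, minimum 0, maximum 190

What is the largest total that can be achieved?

Meeting every minimum uses 20+30+20+20+10+0+0+0 = 100 m³, leaving 420.
Highest yield per m³ first: Hill Ranch 26 > North Farm 21 > Low Meadow 20 > Ridge Plot 17 > Clay Flats 16 > Mesa Fields 13 > Orchard Row 12 > Delta Co-op 4.
Give Hill Ranch 180 more to hit its cap of 200 → 240 left.
Give North Farm 130 more to hit its cap of 140 → 110 left.
Give Low Meadow 90 more to hit its cap of 110 → 20 left.
Ridge Plot has room for 190 more but only 20 remain, so it gets 20.
Total = 26×200 + 13×30 + 16×20 + 20×110 + 21×140 + 17×20 = 11390.

11390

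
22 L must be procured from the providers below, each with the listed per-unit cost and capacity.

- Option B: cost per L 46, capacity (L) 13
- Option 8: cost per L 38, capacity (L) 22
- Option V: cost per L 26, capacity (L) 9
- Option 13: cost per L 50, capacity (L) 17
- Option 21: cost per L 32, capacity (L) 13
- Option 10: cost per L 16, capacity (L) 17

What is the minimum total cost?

Use providers in increasing cost order.
Option 10 (16): use full 17 ; 5 L to go.
Option V at 26: take 5 of its 9 ; requirement met.
Option 21, Option 8, Option B, Option 13: unused.
Cost = 17×16 + 5×26 = 402.

402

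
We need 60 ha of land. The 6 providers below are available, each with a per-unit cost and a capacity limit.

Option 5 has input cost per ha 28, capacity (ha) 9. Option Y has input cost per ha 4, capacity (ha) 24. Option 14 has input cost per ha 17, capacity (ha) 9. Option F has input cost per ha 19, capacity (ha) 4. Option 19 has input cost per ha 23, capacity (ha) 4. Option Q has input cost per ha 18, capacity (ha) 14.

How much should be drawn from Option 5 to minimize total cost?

5

Cheapest first:
Option Y at 4: take all 24 ha ; 36 still needed.
Option 14 (17): use full 9 ; 27 ha to go.
Option Q at 18: take all 14 ha ; 13 still needed.
Option F at 19: take all 4 ha ; 9 still needed.
Option 19 at 23: take all 4 ha ; 5 still needed.
Take 5 from Option 5 at 28 to finish.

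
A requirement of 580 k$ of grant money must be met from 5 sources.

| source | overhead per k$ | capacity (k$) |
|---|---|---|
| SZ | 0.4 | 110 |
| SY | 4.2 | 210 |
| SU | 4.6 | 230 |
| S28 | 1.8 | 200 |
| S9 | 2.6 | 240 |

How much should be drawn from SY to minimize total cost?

30

Cheapest first:
SZ (0.4): use full 110 — 470 k$ to go.
S28 at 1.8: take all 200 k$ — 270 still needed.
Take 240 from S9 at 2.6 — need 30 more.
SY (4.2): take the remaining 30 — done.
SU: unused.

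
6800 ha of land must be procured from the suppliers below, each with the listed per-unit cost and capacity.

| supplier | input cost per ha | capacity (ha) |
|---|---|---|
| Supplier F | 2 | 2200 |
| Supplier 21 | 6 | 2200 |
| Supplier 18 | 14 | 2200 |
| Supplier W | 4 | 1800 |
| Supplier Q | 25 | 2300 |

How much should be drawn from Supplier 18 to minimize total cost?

600

Cheapest first:
Supplier F at 2: take all 2200 ha ; 4600 still needed.
Supplier W at 4: take all 1800 ha ; 2800 still needed.
Take 2200 from Supplier 21 at 6 ; need 600 more.
Supplier 18 (14): take the remaining 600 ; done.
Supplier Q: unused.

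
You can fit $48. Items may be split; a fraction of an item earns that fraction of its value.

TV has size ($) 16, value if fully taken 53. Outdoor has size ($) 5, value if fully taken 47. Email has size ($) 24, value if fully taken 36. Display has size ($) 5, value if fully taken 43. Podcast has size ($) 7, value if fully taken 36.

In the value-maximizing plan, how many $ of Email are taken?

15

Sort by value density: Outdoor 47/5≈9.4, Display 43/5≈8.6, Podcast 36/7≈5.14, TV 53/16≈3.31, Email 36/24≈1.5.
Take all of Outdoor (5 $, value 47) ; 43 $ left.
Take all of Display (5 $, value 43) ; 38 $ left.
Take all of Podcast (7 $, value 36) ; 31 $ left.
Take all of TV (16 $, value 53) ; 15 $ left.
15 $ left: a 15/24 share of Email gives 36×15/24 = 22.5.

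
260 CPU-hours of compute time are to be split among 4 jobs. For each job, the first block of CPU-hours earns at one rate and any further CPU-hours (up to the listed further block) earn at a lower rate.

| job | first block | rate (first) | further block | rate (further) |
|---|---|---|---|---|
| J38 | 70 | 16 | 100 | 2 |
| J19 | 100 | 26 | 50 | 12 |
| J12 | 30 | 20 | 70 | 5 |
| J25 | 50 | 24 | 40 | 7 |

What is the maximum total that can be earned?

5640

Treat each block as its own option and order by rate: J19/T1 26 > J25/T1 24 > J12/T1 20 > J38/T1 16 > J19/T2 12 > J25/T2 7 > J12/T2 5 > J38/T2 2.
Fill J19 T1 block (100 at 26) ; 160 left.
Fill J25 T1 block (50 at 24) ; 110 left.
Fill J12 T1 block (30 at 20) ; 80 left.
J38/T1 (16): +70 ; 10 left.
10 remain; put them into J19 T2 at 12.
Total = 26×100 + 24×50 + 20×30 + 16×70 + 12×10 = 5640.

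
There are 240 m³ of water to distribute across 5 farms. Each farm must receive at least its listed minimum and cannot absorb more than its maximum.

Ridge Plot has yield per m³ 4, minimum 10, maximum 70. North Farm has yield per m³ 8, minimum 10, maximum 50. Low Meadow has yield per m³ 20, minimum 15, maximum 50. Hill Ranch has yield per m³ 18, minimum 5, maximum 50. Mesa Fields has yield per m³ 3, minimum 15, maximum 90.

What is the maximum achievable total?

2640

Meeting every minimum uses 10+10+15+5+15 = 55 m³, leaving 185.
Highest yield per m³ first: Low Meadow 20 > Hill Ranch 18 > North Farm 8 > Ridge Plot 4 > Mesa Fields 3.
Low Meadow takes 35 more to reach its cap of 50 — 150 left.
Hill Ranch: +45 to 50 (cap) — 105 left.
North Farm: +40 to 50 (cap) — 65 left.
Ridge Plot: +60 to 70 (cap) — 5 left.
Mesa Fields: +5 (room for 75) → 20. Pool exhausted.
Total = 4×70 + 8×50 + 20×50 + 18×50 + 3×20 = 2640.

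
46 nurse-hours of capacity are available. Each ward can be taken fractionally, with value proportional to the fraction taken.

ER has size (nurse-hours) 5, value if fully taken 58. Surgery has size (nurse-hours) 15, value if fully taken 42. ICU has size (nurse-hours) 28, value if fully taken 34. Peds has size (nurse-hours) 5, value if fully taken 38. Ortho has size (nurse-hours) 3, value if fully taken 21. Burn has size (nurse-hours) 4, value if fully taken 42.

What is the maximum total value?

Sort by value density: ER 58/5≈11.6, Burn 42/4≈10.5, Peds 38/5≈7.6, Ortho 21/3≈7, Surgery 42/15≈2.8, ICU 34/28≈1.21.
ER: take in full, 5 nurse-hours for value 58 → 41 left.
Take all of Burn (4 nurse-hours, value 42) → 37 nurse-hours left.
All 5 nurse-hours of Peds fit (value 38) → 32 remain.
All 3 nurse-hours of Ortho fit (value 21) → 29 remain.
All 15 nurse-hours of Surgery fit (value 42) → 14 remain.
Only 14 nurse-hours remain; take 14/28 of ICU for value 34×14/28 = 17.
Total value = 218.

218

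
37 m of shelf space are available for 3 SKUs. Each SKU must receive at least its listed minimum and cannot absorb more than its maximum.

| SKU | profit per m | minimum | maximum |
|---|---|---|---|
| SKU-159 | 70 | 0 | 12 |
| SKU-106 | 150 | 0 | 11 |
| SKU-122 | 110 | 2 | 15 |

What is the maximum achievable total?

4070

Meeting every minimum uses 0+0+2 = 2 m, leaving 35.
Order the SKUs by profit per m: SKU-106 150 > SKU-122 110 > SKU-159 70.
Give SKU-106 11 more to hit its cap of 11 — 24 left.
Give SKU-122 13 more to hit its cap of 15 — 11 left.
SKU-159 has room for 12 more but only 11 remain, so it gets 11.
Total = 70×11 + 150×11 + 110×15 = 4070.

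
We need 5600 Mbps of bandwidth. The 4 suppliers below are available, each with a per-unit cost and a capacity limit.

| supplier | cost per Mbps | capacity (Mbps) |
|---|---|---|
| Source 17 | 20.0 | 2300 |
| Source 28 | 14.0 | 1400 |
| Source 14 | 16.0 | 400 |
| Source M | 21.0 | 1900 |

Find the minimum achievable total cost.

103500

Use suppliers in increasing cost order.
Source 28 (14.0): use full 1400 — 4200 Mbps to go.
Take 400 from Source 14 at 16.0 — need 3800 more.
Source 17 (20.0): use full 2300 — 1500 Mbps to go.
Source M (21.0): take the remaining 1500 — done.
Cost = 1400×14.0 + 400×16.0 + 2300×20.0 + 1500×21.0 = 103500.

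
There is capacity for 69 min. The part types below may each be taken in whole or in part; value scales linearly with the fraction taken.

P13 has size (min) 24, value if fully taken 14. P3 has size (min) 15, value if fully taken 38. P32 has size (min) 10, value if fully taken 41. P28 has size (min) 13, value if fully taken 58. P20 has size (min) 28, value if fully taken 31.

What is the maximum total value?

169.75

Rank by value-to-size ratio: P28 58/13≈4.46, P32 41/10≈4.1, P3 38/15≈2.53, P20 31/28≈1.11, P13 14/24≈0.583.
All 13 min of P28 fit (value 58) → 56 remain.
P32: take in full, 10 min for value 41 → 46 left.
All 15 min of P3 fit (value 38) → 31 remain.
Take all of P20 (28 min, value 31) → 3 min left.
3 min left: a 3/24 share of P13 gives 14×3/24 = 1.75.
Total value = 169.75.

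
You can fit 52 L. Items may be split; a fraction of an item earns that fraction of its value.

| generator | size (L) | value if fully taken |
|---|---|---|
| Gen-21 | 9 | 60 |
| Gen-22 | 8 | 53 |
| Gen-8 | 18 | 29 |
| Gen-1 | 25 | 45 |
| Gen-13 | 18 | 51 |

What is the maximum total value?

Best value per unit of size first: Gen-21 60/9≈6.67, Gen-22 53/8≈6.62, Gen-13 51/18≈2.83, Gen-1 45/25≈1.8, Gen-8 29/18≈1.61.
All 9 L of Gen-21 fit (value 60) → 43 remain.
All 8 L of Gen-22 fit (value 53) → 35 remain.
Gen-13: take in full, 18 L for value 51 → 17 left.
Fill the last 17 L with part of Gen-1: 17/25 of it earns 30.6.
Total value = 194.6.

194.6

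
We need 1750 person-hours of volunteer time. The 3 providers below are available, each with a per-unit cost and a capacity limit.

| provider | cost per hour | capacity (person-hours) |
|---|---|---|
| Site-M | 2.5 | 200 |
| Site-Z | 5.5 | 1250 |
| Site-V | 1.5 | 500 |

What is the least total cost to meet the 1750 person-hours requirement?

Use providers in increasing cost order.
Site-V (1.5): use full 500 → 1250 person-hours to go.
Site-M at 2.5: take all 200 person-hours → 1050 still needed.
Take 1050 from Site-Z at 5.5 to finish.
Cost = 500×1.5 + 200×2.5 + 1050×5.5 = 7025.

7025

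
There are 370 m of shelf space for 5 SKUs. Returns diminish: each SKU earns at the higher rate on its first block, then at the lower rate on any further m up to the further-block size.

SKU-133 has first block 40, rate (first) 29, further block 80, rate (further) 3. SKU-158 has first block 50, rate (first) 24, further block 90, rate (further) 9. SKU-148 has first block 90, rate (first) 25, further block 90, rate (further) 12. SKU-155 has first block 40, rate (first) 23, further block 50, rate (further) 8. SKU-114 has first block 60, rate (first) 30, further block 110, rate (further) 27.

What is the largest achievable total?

9840

Treat each block as its own option and order by rate: SKU-114/T1 30 > SKU-133/T1 29 > SKU-114/T2 27 > SKU-148/T1 25 > SKU-158/T1 24 > SKU-155/T1 23 > SKU-148/T2 12 > SKU-158/T2 9 > SKU-155/T2 8 > SKU-133/T2 3.
SKU-114 T1 at 30: fill all 60 ; 310 left.
SKU-133/T1 (29): +40 ; 270 left.
SKU-114/T2 (27): +110 ; 160 left.
Fill SKU-148 T1 block (90 at 25) ; 70 left.
SKU-158/T1 (24): +50 ; 20 left.
SKU-155/T1: +20 of 40 at 23; pool empty.
Total = 30×60 + 29×40 + 27×110 + 25×90 + 24×50 + 23×20 = 9840.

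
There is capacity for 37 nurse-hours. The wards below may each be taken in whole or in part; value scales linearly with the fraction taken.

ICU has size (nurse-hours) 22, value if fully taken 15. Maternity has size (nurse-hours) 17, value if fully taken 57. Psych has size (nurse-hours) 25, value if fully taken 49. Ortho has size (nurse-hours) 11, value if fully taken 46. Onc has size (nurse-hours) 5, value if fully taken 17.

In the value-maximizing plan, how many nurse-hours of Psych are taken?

Best value per unit of size first: Ortho 46/11≈4.18, Onc 17/5≈3.4, Maternity 57/17≈3.35, Psych 49/25≈1.96, ICU 15/22≈0.682.
All 11 nurse-hours of Ortho fit (value 46) ; 26 remain.
Take all of Onc (5 nurse-hours, value 17) ; 21 nurse-hours left.
Take all of Maternity (17 nurse-hours, value 57) ; 4 nurse-hours left.
Fill the last 4 nurse-hours with part of Psych: 4/25 of it earns 7.84.

4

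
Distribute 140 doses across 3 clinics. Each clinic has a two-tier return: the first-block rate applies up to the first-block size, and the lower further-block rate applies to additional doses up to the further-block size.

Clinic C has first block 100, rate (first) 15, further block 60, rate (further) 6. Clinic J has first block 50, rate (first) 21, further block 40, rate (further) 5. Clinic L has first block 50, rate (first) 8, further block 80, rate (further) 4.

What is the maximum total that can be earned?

2400

Order all 6 blocks by rate: Clinic J/T1 21 > Clinic C/T1 15 > Clinic L/T1 8 > Clinic C/T2 6 > Clinic J/T2 5 > Clinic L/T2 4.
Fill Clinic J T1 block (50 at 21) ; 90 left.
Clinic C T1 at 15: only 90 left, fill 90.
Total = 21×50 + 15×90 = 2400.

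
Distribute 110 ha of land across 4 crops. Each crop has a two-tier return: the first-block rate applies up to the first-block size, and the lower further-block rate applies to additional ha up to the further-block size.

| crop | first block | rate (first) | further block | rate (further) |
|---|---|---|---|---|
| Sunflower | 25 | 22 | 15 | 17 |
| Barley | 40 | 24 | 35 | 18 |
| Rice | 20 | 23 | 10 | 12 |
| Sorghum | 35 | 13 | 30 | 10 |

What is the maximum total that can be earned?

2420

Rank every tier by rate: Barley/tier1 24 > Rice/tier1 23 > Sunflower/tier1 22 > Barley/tier2 18 > Sunflower/tier2 17 > Sorghum/tier1 13 > Rice/tier2 12 > Sorghum/tier2 10.
Barley/tier1 (24): +40 — 70 left.
Rice/tier1 (23): +20 — 50 left.
Fill Sunflower tier1 block (25 at 22) — 25 left.
Barley/tier2: +25 of 35 at 18; pool empty.
Total = 24×40 + 23×20 + 22×25 + 18×25 = 2420.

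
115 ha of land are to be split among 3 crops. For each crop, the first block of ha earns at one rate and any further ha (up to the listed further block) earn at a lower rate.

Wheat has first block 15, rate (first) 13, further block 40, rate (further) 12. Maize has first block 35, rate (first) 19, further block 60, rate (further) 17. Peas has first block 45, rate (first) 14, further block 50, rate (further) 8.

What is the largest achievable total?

Treat each block as its own option and order by rate: Maize/T1 19 > Maize/T2 17 > Peas/T1 14 > Wheat/T1 13 > Wheat/T2 12 > Peas/T2 8.
Maize/T1 (19): +35 → 80 left.
Maize/T2 (17): +60 → 20 left.
Peas T1 at 14: only 20 left, fill 20.
Total = 19×35 + 17×60 + 14×20 = 1965.

1965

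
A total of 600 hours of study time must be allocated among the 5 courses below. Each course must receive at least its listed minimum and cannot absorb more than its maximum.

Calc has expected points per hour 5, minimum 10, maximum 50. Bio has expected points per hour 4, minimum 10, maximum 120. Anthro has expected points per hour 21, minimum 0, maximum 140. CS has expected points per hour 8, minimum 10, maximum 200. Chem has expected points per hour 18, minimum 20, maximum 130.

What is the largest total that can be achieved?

7450

Meeting every minimum uses 10+10+0+10+20 = 50 hours, leaving 550.
Order the courses by expected points per hour: Anthro 21 > Chem 18 > CS 8 > Calc 5 > Bio 4.
Give Anthro 140 more to hit its cap of 140 → 410 left.
Chem takes 110 more to reach its cap of 130 → 300 left.
CS takes 190 more to reach its cap of 200 → 110 left.
Give Calc 40 more to hit its cap of 50 → 70 left.
Only 70 left; Bio takes them to reach 80.
Total = 5×50 + 4×80 + 21×140 + 8×200 + 18×130 = 7450.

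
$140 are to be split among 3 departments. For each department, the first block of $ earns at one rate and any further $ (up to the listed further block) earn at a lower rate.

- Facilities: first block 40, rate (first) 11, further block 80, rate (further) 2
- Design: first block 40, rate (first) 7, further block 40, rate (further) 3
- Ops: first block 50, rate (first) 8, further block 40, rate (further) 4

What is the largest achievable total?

Rank every tier by rate: Facilities/first 11 > Ops/first 8 > Design/first 7 > Ops/second 4 > Design/second 3 > Facilities/second 2.
Facilities/first (11): +40 — 100 left.
Ops first at 8: fill all 50 — 50 left.
Design/first (7): +40 — 10 left.
Ops/second: +10 of 40 at 4; pool empty.
Total = 11×40 + 8×50 + 7×40 + 4×10 = 1160.

1160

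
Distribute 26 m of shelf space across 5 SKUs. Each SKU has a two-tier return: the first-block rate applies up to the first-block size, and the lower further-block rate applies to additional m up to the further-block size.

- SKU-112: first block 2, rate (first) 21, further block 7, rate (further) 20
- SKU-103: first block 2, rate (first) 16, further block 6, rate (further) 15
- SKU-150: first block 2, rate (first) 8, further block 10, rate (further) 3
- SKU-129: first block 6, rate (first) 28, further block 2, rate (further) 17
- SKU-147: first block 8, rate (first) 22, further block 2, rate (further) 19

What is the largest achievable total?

581

Order all 10 blocks by rate: SKU-129/tier1 28 > SKU-147/tier1 22 > SKU-112/tier1 21 > SKU-112/tier2 20 > SKU-147/tier2 19 > SKU-129/tier2 17 > SKU-103/tier1 16 > SKU-103/tier2 15 > SKU-150/tier1 8 > SKU-150/tier2 3.
SKU-129 tier1 at 28: fill all 6 — 20 left.
SKU-147/tier1 (22): +8 — 12 left.
SKU-112 tier1 at 21: fill all 2 — 10 left.
SKU-112/tier2 (20): +7 — 3 left.
SKU-147/tier2 (19): +2 — 1 left.
SKU-129/tier2: +1 of 2 at 17; pool empty.
Total = 28×6 + 22×8 + 21×2 + 20×7 + 19×2 + 17×1 = 581.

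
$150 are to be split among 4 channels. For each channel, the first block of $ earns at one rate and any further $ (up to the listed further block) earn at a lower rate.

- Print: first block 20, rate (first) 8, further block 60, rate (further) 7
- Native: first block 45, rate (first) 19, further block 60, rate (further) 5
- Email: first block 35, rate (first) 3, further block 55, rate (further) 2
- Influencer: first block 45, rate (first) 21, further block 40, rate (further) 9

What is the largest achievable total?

2320

Rank every tier by rate: Influencer/T1 21 > Native/T1 19 > Influencer/T2 9 > Print/T1 8 > Print/T2 7 > Native/T2 5 > Email/T1 3 > Email/T2 2.
Influencer T1 at 21: fill all 45 — 105 left.
Fill Native T1 block (45 at 19) — 60 left.
Influencer T2 at 9: fill all 40 — 20 left.
Print T1 at 8: fill all 20 — 0 left.
Total = 21×45 + 19×45 + 9×40 + 8×20 = 2320.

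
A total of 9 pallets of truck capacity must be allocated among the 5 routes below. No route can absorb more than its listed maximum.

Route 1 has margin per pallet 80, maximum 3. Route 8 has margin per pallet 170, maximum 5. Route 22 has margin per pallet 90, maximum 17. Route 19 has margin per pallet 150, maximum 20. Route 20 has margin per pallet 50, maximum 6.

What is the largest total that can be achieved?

Highest margin per pallet first: Route 8 170 > Route 19 150 > Route 22 90 > Route 1 80 > Route 20 50.
Route 8: +5 to 5 (cap) → 4 left.
Only 4 left; Route 19 takes them to reach 4.
Total = 170×5 + 150×4 = 1450.

1450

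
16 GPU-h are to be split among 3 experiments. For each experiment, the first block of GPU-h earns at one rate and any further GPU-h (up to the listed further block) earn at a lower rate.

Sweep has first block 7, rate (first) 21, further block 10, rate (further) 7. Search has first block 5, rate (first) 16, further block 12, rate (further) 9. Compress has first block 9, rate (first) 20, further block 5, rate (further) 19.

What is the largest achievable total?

327

Order all 6 blocks by rate: Sweep/first 21 > Compress/first 20 > Compress/second 19 > Search/first 16 > Search/second 9 > Sweep/second 7.
Sweep first at 21: fill all 7 → 9 left.
Compress first at 20: fill all 9 → 0 left.
Total = 21×7 + 20×9 = 327.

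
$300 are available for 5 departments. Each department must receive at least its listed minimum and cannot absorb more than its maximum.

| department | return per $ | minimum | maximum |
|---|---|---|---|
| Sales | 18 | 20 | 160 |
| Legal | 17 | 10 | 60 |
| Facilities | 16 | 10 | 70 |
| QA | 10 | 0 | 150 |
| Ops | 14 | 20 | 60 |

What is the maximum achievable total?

5140

Meeting every minimum uses 20+10+10+0+20 = 60 $, leaving 240.
Highest return per $ first: Sales 18 > Legal 17 > Facilities 16 > Ops 14 > QA 10.
Sales: +140 to 160 (cap) — 100 left.
Legal takes 50 more to reach its cap of 60 — 50 left.
Facilities has room for 60 more but only 50 remain, so it gets 60.
Total = 18×160 + 17×60 + 16×60 + 14×20 = 5140.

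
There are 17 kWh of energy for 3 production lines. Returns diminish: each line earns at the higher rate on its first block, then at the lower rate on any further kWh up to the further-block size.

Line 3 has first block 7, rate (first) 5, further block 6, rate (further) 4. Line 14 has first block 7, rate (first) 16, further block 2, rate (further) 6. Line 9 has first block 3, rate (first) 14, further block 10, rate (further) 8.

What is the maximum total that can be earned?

Treat each block as its own option and order by rate: Line 14/first 16 > Line 9/first 14 > Line 9/second 8 > Line 14/second 6 > Line 3/first 5 > Line 3/second 4.
Fill Line 14 first block (7 at 16) → 10 left.
Line 9/first (14): +3 → 7 left.
7 remain; put them into Line 9 second at 8.
Total = 16×7 + 14×3 + 8×7 = 210.

210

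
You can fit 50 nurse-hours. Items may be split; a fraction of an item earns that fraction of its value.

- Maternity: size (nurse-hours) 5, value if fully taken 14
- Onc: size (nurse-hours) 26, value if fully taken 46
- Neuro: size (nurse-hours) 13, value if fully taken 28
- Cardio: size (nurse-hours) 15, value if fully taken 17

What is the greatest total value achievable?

94.8

Sort by value density: Maternity 14/5≈2.8, Neuro 28/13≈2.15, Onc 46/26≈1.77, Cardio 17/15≈1.13.
Maternity: take in full, 5 nurse-hours for value 14 ; 45 left.
Take all of Neuro (13 nurse-hours, value 28) ; 32 nurse-hours left.
Onc: take in full, 26 nurse-hours for value 46 ; 6 left.
Only 6 nurse-hours remain; take 6/15 of Cardio for value 17×6/15 = 6.8.
Total value = 94.8.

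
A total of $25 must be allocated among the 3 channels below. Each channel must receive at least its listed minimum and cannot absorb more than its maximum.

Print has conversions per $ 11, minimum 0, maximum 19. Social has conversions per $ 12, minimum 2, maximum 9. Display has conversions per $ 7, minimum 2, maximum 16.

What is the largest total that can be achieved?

Meeting every minimum uses 0+2+2 = 4 $, leaving 21.
Highest conversions per $ first: Social 12 > Print 11 > Display 7.
Social: +7 to 9 (cap) ; 14 left.
Only 14 left; Print takes them to reach 14.
Total = 11×14 + 12×9 + 7×2 = 276.

276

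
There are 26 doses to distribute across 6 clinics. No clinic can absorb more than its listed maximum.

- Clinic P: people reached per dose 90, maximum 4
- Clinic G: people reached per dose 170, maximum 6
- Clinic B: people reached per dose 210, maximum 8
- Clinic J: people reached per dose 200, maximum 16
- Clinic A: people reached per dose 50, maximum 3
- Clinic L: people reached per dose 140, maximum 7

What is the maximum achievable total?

5220

Highest people reached per dose first: Clinic B 210 > Clinic J 200 > Clinic G 170 > Clinic L 140 > Clinic P 90 > Clinic A 50.
Clinic B: +8 to 8 (cap) — 18 left.
Clinic J: +16 to 16 (cap) — 2 left.
Clinic G has room for 6 but only 2 remain, so it gets 2.
Total = 170×2 + 210×8 + 200×16 = 5220.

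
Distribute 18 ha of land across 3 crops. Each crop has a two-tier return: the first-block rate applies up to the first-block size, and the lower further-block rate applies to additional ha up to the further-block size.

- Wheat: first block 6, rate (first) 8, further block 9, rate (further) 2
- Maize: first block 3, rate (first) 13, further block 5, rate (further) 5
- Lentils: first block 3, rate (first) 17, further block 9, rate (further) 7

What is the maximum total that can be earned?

Treat each block as its own option and order by rate: Lentils/T1 17 > Maize/T1 13 > Wheat/T1 8 > Lentils/T2 7 > Maize/T2 5 > Wheat/T2 2.
Lentils/T1 (17): +3 → 15 left.
Maize T1 at 13: fill all 3 → 12 left.
Wheat/T1 (8): +6 → 6 left.
Lentils T2 at 7: only 6 left, fill 6.
Total = 17×3 + 13×3 + 8×6 + 7×6 = 180.

180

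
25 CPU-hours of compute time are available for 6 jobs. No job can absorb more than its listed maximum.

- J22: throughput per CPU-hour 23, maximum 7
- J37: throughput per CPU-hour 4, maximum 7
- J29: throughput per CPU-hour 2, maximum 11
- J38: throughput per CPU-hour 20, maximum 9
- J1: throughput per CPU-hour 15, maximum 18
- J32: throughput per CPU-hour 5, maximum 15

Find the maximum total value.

476

Highest throughput per CPU-hour first: J22 23 > J38 20 > J1 15 > J32 5 > J37 4 > J29 2.
J22: +7 to 7 (cap) → 18 left.
J38 takes 9 to reach its cap of 9 → 9 left.
J1: +9 (room for 18) → 9. Pool exhausted.
Total = 23×7 + 20×9 + 15×9 = 476.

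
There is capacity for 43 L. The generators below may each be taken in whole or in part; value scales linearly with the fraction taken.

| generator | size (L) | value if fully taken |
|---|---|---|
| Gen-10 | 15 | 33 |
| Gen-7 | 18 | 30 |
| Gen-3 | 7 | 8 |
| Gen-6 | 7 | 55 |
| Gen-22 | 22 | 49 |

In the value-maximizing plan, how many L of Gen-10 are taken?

Sort by value density: Gen-6 55/7≈7.86, Gen-22 49/22≈2.23, Gen-10 33/15≈2.2, Gen-7 30/18≈1.67, Gen-3 8/7≈1.14.
Take all of Gen-6 (7 L, value 55) ; 36 L left.
Take all of Gen-22 (22 L, value 49) ; 14 L left.
Only 14 L remain; take 14/15 of Gen-10 for value 33×14/15 = 30.8.

14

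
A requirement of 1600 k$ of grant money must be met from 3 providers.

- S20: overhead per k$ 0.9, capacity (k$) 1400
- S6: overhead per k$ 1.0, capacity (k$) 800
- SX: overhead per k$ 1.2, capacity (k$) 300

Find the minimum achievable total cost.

Use providers in increasing cost order.
S20 (0.9): use full 1400 → 200 k$ to go.
S6 (1.0): take the remaining 200 → done.
SX: unused.
Cost = 1400×0.9 + 200×1.0 = 1460.

1460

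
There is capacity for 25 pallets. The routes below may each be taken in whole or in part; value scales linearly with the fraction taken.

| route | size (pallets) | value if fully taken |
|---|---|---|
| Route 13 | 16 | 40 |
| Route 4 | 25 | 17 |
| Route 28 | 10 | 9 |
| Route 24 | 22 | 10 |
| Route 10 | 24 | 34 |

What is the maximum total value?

Best value per unit of size first: Route 13 40/16≈2.5, Route 10 34/24≈1.42, Route 28 9/10≈0.9, Route 4 17/25≈0.68, Route 24 10/22≈0.455.
All 16 pallets of Route 13 fit (value 40) → 9 remain.
Fill the last 9 pallets with part of Route 10: 9/24 of it earns 12.75.
Total value = 52.75.

52.75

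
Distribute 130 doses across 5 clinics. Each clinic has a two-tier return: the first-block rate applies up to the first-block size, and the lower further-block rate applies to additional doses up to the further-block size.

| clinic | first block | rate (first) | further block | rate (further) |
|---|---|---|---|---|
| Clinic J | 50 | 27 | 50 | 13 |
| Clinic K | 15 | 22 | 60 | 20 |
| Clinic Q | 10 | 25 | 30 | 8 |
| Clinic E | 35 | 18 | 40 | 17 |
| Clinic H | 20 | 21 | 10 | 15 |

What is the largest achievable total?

Treat each block as its own option and order by rate: Clinic J/T1 27 > Clinic Q/T1 25 > Clinic K/T1 22 > Clinic H/T1 21 > Clinic K/T2 20 > Clinic E/T1 18 > Clinic E/T2 17 > Clinic H/T2 15 > Clinic J/T2 13 > Clinic Q/T2 8.
Fill Clinic J T1 block (50 at 27) → 80 left.
Fill Clinic Q T1 block (10 at 25) → 70 left.
Clinic K/T1 (22): +15 → 55 left.
Clinic H/T1 (21): +20 → 35 left.
35 remain; put them into Clinic K T2 at 20.
Total = 27×50 + 25×10 + 22×15 + 21×20 + 20×35 = 3050.

3050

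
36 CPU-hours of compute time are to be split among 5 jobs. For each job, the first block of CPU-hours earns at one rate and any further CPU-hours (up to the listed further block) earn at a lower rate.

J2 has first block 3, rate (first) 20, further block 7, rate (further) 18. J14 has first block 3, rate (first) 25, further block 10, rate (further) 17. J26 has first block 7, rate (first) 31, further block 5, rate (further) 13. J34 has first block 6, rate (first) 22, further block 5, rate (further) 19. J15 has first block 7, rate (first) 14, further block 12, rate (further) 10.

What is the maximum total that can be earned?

790

Treat each block as its own option and order by rate: J26/tier1 31 > J14/tier1 25 > J34/tier1 22 > J2/tier1 20 > J34/tier2 19 > J2/tier2 18 > J14/tier2 17 > J15/tier1 14 > J26/tier2 13 > J15/tier2 10.
Fill J26 tier1 block (7 at 31) ; 29 left.
J14 tier1 at 25: fill all 3 ; 26 left.
Fill J34 tier1 block (6 at 22) ; 20 left.
J2 tier1 at 20: fill all 3 ; 17 left.
J34/tier2 (19): +5 ; 12 left.
J2/tier2 (18): +7 ; 5 left.
5 remain; put them into J14 tier2 at 17.
Total = 31×7 + 25×3 + 22×6 + 20×3 + 19×5 + 18×7 + 17×5 = 790.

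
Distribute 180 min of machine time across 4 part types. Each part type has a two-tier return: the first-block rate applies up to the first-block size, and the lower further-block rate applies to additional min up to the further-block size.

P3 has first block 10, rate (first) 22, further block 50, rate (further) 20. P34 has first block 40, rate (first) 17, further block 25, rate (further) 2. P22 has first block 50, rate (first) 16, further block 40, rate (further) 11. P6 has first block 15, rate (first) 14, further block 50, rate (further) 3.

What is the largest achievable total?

Order all 8 blocks by rate: P3/tier1 22 > P3/tier2 20 > P34/tier1 17 > P22/tier1 16 > P6/tier1 14 > P22/tier2 11 > P6/tier2 3 > P34/tier2 2.
P3/tier1 (22): +10 → 170 left.
P3/tier2 (20): +50 → 120 left.
P34 tier1 at 17: fill all 40 → 80 left.
P22 tier1 at 16: fill all 50 → 30 left.
P6/tier1 (14): +15 → 15 left.
P22 tier2 at 11: only 15 left, fill 15.
Total = 22×10 + 20×50 + 17×40 + 16×50 + 14×15 + 11×15 = 3075.

3075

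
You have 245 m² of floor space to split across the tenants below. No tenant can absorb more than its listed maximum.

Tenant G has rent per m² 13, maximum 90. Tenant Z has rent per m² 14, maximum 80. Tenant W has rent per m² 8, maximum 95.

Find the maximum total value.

2890

Order the tenants by rent per m²: Tenant Z 14 > Tenant G 13 > Tenant W 8.
Tenant Z takes 80 to reach its cap of 80 ; 165 left.
Tenant G takes 90 to reach its cap of 90 ; 75 left.
Only 75 left; Tenant W takes them to reach 75.
Total = 13×90 + 14×80 + 8×75 = 2890.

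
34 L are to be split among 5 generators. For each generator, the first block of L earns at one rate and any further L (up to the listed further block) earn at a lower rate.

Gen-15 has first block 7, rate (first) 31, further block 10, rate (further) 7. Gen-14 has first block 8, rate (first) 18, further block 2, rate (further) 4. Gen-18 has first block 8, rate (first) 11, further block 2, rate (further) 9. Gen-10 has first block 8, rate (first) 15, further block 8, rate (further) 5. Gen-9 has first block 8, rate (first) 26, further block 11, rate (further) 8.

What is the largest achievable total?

Order all 10 blocks by rate: Gen-15/first 31 > Gen-9/first 26 > Gen-14/first 18 > Gen-10/first 15 > Gen-18/first 11 > Gen-18/second 9 > Gen-9/second 8 > Gen-15/second 7 > Gen-10/second 5 > Gen-14/second 4.
Gen-15/first (31): +7 — 27 left.
Fill Gen-9 first block (8 at 26) — 19 left.
Fill Gen-14 first block (8 at 18) — 11 left.
Gen-10/first (15): +8 — 3 left.
Gen-18/first: +3 of 8 at 11; pool empty.
Total = 31×7 + 26×8 + 18×8 + 15×8 + 11×3 = 722.

722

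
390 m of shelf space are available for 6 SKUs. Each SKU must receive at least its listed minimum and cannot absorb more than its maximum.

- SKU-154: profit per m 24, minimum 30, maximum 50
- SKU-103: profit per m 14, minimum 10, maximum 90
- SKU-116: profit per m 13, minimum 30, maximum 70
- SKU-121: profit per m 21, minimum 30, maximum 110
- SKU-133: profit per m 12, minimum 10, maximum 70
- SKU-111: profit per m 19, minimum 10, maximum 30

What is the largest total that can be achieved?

6730

Meeting every minimum uses 30+10+30+30+10+10 = 120 m, leaving 270.
Rank by profit per m: SKU-154 24 > SKU-121 21 > SKU-111 19 > SKU-103 14 > SKU-116 13 > SKU-133 12.
Give SKU-154 20 more to hit its cap of 50 → 250 left.
SKU-121: +80 to 110 (cap) → 170 left.
Give SKU-111 20 more to hit its cap of 30 → 150 left.
Give SKU-103 80 more to hit its cap of 90 → 70 left.
SKU-116 takes 40 more to reach its cap of 70 → 30 left.
SKU-133 has room for 60 more but only 30 remain, so it gets 40.
Total = 24×50 + 14×90 + 13×70 + 21×110 + 12×40 + 19×30 = 6730.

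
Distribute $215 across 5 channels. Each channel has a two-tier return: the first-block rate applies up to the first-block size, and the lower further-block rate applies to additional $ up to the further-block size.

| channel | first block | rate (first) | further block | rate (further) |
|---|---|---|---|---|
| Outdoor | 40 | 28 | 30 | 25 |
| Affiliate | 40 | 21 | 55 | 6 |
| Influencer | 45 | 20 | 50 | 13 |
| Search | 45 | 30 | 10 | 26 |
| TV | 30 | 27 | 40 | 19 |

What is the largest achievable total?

5530

Rank every tier by rate: Search/tier1 30 > Outdoor/tier1 28 > TV/tier1 27 > Search/tier2 26 > Outdoor/tier2 25 > Affiliate/tier1 21 > Influencer/tier1 20 > TV/tier2 19 > Influencer/tier2 13 > Affiliate/tier2 6.
Fill Search tier1 block (45 at 30) — 170 left.
Fill Outdoor tier1 block (40 at 28) — 130 left.
TV tier1 at 27: fill all 30 — 100 left.
Fill Search tier2 block (10 at 26) — 90 left.
Outdoor/tier2 (25): +30 — 60 left.
Fill Affiliate tier1 block (40 at 21) — 20 left.
20 remain; put them into Influencer tier1 at 20.
Total = 30×45 + 28×40 + 27×30 + 26×10 + 25×30 + 21×40 + 20×20 = 5530.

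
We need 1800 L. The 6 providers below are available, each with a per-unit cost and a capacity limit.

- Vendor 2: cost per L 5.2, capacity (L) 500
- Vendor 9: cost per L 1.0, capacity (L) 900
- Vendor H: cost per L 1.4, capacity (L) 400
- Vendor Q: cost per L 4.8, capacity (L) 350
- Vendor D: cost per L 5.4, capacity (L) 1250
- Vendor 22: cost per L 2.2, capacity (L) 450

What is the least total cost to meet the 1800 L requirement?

Fill from the cheapest provider first.
Vendor 9 at 1.0: take all 900 L — 900 still needed.
Vendor H at 1.4: take all 400 L — 500 still needed.
Take 450 from Vendor 22 at 2.2 — need 50 more.
Vendor Q (4.8): take the remaining 50 — done.
Vendor 2, Vendor D: unused.
Cost = 900×1.0 + 400×1.4 + 450×2.2 + 50×4.8 = 2690.

2690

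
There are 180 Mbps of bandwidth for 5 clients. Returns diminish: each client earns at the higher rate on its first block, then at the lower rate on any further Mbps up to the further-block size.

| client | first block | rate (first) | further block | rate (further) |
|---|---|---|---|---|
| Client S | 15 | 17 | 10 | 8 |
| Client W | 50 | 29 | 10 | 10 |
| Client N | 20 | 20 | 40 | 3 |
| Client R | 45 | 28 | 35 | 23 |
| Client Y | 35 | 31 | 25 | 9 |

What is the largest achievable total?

Treat each block as its own option and order by rate: Client Y/tier1 31 > Client W/tier1 29 > Client R/tier1 28 > Client R/tier2 23 > Client N/tier1 20 > Client S/tier1 17 > Client W/tier2 10 > Client Y/tier2 9 > Client S/tier2 8 > Client N/tier2 3.
Fill Client Y tier1 block (35 at 31) ; 145 left.
Fill Client W tier1 block (50 at 29) ; 95 left.
Client R tier1 at 28: fill all 45 ; 50 left.
Client R/tier2 (23): +35 ; 15 left.
15 remain; put them into Client N tier1 at 20.
Total = 31×35 + 29×50 + 28×45 + 23×35 + 20×15 = 4900.

4900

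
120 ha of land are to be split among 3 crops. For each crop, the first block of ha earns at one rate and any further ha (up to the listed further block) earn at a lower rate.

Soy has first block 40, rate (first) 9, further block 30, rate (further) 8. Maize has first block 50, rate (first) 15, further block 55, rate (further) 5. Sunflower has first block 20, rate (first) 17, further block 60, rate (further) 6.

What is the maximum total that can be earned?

1530

Rank every tier by rate: Sunflower/T1 17 > Maize/T1 15 > Soy/T1 9 > Soy/T2 8 > Sunflower/T2 6 > Maize/T2 5.
Fill Sunflower T1 block (20 at 17) ; 100 left.
Maize T1 at 15: fill all 50 ; 50 left.
Fill Soy T1 block (40 at 9) ; 10 left.
Soy/T2: +10 of 30 at 8; pool empty.
Total = 17×20 + 15×50 + 9×40 + 8×10 = 1530.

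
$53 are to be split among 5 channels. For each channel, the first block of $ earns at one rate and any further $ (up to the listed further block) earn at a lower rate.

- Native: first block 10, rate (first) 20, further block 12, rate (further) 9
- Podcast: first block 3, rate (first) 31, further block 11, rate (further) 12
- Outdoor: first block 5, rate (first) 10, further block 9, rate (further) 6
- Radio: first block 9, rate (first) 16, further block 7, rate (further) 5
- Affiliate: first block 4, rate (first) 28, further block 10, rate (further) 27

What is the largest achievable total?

Treat each block as its own option and order by rate: Podcast/T1 31 > Affiliate/T1 28 > Affiliate/T2 27 > Native/T1 20 > Radio/T1 16 > Podcast/T2 12 > Outdoor/T1 10 > Native/T2 9 > Outdoor/T2 6 > Radio/T2 5.
Podcast/T1 (31): +3 — 50 left.
Affiliate/T1 (28): +4 — 46 left.
Affiliate/T2 (27): +10 — 36 left.
Native T1 at 20: fill all 10 — 26 left.
Fill Radio T1 block (9 at 16) — 17 left.
Podcast/T2 (12): +11 — 6 left.
Outdoor/T1 (10): +5 — 1 left.
Native/T2: +1 of 12 at 9; pool empty.
Total = 31×3 + 28×4 + 27×10 + 20×10 + 16×9 + 12×11 + 10×5 + 9×1 = 1010.

1010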